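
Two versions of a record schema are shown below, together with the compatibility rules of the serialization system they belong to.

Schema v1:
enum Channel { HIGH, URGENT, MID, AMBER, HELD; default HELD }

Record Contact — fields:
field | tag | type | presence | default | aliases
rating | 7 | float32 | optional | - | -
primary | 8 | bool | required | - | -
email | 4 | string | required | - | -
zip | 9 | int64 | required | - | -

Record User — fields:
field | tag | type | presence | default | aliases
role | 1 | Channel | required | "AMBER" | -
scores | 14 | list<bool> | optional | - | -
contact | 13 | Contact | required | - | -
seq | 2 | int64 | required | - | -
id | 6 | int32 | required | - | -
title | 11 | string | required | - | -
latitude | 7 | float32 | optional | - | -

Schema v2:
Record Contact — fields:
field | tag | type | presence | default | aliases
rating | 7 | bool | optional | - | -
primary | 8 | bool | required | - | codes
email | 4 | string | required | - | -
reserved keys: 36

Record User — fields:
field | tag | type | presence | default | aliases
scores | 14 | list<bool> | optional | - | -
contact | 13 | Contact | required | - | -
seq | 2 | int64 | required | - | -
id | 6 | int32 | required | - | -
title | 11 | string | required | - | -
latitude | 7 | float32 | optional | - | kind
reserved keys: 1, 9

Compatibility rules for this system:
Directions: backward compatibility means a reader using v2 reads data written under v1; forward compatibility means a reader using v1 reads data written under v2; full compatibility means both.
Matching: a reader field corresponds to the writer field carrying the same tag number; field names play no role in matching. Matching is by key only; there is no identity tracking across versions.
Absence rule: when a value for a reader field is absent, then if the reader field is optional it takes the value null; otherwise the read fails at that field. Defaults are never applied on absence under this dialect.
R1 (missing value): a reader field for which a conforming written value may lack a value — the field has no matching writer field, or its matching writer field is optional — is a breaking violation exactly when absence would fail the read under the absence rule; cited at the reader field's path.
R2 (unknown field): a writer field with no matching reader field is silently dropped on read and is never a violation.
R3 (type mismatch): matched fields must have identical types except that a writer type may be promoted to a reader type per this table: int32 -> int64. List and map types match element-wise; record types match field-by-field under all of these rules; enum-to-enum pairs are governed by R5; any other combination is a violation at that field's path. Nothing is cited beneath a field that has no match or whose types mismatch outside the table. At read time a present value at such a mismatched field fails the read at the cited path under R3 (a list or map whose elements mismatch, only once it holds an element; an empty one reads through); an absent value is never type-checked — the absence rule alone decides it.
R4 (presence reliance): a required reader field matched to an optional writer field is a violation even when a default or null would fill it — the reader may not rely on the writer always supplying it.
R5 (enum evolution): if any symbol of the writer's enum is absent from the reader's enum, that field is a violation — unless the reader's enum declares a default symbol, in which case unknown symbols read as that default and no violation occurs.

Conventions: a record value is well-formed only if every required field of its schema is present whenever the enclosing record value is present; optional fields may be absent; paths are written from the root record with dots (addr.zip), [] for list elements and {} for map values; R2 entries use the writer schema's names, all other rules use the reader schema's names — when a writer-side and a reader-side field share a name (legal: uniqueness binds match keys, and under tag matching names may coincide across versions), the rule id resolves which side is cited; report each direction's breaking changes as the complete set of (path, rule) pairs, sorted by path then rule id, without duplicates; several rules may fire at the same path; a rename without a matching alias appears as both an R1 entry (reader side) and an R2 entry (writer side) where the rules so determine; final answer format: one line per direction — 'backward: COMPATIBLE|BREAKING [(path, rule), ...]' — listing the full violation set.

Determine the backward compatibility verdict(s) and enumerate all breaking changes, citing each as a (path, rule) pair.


backward: BREAKING [(contact.rating, R3)]

each type pair in User: writer, then reader
backward pass over User, reader schema v2, writer schema v1:
  scores <- scores (list<bool> -> list<bool>, writer optional)
  contact <- contact (Contact -> Contact, writer required)
  seq <- seq (int64 -> int64, writer required)
  id <- id (int32 -> int32, writer required)
  title <- title (string -> string, writer required)
  latitude <- latitude (float32 -> float32, writer optional)
  role (writer side), unknown to reader
  contact.rating <- contact.rating (float32 -> bool, writer optional)
  contact.primary <- contact.primary (bool -> bool, writer required)
  contact.email <- contact.email (string -> string, writer required)
  contact.zip (writer side), unknown to reader
  violation R3 at contact.rating
  backward on User therefore BREAKING (1)
the rest of the User diff is inert for this question:
  removed field role from record User (its key 1 joins the reserved list) -> its effect on User is confined to the forward direction, not asked
  removed field zip from record Contact -> its effect on User is confined to the forward direction, not asked


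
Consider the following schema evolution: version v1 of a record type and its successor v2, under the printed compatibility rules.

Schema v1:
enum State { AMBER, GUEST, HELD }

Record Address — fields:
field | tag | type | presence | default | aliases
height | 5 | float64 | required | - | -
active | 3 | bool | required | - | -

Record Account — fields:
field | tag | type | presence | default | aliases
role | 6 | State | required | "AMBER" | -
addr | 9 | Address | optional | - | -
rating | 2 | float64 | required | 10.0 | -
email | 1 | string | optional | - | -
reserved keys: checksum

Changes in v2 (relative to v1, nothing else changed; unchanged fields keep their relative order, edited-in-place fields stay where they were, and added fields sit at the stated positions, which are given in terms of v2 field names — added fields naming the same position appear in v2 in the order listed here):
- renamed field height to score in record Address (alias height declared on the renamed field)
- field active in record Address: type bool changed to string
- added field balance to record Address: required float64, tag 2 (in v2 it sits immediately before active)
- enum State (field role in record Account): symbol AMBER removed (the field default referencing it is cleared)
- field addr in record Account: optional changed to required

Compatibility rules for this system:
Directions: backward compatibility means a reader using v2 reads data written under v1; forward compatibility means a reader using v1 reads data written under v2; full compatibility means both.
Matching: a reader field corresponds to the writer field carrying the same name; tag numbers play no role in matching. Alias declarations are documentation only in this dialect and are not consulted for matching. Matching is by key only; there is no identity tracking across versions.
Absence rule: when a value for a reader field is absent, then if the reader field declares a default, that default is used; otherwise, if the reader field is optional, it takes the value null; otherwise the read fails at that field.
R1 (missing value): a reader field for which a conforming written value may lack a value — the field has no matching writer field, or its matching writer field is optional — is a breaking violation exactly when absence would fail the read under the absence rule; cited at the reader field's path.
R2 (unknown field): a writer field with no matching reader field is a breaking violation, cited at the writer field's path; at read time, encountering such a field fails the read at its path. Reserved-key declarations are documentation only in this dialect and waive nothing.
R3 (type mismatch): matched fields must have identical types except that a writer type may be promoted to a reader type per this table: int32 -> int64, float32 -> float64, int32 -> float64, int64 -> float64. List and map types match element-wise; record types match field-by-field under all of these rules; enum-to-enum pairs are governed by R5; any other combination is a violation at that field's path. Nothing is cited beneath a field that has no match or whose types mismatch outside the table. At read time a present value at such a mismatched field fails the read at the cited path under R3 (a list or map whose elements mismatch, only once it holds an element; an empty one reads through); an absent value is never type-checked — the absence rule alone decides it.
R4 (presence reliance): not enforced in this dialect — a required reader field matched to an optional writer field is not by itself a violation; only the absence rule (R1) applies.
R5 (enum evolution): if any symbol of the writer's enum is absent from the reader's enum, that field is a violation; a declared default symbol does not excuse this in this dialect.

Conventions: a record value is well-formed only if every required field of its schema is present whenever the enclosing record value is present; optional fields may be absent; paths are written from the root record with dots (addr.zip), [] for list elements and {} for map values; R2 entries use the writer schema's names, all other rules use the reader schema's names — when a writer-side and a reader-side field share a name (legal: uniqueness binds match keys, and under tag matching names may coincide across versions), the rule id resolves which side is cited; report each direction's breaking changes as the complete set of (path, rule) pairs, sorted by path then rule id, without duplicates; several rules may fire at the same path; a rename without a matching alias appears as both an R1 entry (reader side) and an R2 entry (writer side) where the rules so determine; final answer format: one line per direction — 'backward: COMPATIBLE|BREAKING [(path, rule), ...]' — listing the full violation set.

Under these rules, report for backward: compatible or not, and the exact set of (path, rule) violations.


in Account below, arrows point writer -> reader
checking backward for Account: reader v2 against writer v1:
  writer required, State -> State: reader role maps from writer role
  writer optional, Address -> Address: reader addr maps from writer addr
  writer required, float64 -> float64: reader rating maps from writer rating
  writer optional, string -> string: reader email maps from writer email
  addr.score has no writer counterpart
  addr.balance has no writer counterpart
  writer required, bool -> string: reader addr.active maps from writer addr.active
  writer addr.height: unknown to reader
  rule R1 violated at addr
  rule R3 violated at addr.active
  rule R1 violated at addr.balance
  rule R2 violated at addr.height
  rule R1 violated at addr.score
  rule R5 violated at role
  backward on Account therefore BREAKING (6)

backward: BREAKING [(addr, R1), (addr.active, R3), (addr.balance, R1), (addr.height, R2), (addr.score, R1), (role, R5)]


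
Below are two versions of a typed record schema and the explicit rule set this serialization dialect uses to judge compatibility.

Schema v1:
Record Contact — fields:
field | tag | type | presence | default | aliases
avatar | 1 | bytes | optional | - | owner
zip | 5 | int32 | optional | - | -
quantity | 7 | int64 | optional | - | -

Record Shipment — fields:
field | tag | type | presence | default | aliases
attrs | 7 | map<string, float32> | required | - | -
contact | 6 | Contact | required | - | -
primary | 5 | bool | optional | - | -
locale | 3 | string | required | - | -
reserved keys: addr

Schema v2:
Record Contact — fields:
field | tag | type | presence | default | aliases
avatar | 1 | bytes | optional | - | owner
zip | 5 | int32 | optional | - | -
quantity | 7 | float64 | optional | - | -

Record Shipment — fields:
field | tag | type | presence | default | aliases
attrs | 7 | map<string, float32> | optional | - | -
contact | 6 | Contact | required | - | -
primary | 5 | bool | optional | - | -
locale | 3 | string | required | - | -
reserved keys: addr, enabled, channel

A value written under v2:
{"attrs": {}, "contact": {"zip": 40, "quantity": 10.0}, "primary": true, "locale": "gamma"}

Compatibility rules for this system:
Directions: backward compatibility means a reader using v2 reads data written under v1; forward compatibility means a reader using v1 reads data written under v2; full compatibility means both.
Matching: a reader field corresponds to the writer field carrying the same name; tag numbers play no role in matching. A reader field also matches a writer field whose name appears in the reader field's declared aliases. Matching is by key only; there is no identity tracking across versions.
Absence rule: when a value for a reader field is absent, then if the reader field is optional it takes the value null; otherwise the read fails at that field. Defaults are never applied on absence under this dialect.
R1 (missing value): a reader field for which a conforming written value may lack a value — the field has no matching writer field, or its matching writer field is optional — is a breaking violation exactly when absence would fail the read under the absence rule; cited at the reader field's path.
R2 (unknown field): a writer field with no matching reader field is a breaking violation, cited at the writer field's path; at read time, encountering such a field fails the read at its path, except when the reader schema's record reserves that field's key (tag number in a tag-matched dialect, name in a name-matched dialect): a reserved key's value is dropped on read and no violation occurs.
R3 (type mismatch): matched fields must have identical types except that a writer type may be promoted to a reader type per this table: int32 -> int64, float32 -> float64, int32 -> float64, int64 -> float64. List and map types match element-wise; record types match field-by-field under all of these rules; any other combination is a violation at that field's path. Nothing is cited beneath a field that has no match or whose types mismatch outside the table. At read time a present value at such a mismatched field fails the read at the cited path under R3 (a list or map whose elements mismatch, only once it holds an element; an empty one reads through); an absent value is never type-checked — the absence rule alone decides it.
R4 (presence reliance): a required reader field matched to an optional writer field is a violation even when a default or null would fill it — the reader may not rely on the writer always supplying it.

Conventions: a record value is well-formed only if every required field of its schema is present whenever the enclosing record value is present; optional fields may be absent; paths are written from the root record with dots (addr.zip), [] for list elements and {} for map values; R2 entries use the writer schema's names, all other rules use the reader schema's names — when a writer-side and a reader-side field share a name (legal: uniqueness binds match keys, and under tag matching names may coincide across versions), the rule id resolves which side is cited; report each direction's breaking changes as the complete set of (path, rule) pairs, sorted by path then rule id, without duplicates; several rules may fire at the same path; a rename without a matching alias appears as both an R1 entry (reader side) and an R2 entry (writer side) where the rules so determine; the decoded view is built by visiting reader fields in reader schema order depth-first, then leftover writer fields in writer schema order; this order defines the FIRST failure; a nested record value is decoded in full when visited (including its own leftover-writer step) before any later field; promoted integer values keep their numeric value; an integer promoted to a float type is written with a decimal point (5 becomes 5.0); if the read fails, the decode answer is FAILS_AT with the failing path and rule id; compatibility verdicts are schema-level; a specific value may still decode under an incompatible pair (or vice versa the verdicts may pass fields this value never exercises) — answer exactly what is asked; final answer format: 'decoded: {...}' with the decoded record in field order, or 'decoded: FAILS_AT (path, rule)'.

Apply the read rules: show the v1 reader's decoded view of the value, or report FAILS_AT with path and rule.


the writer's type comes first in each Shipment pair
decode (reader v1):
  attrs := {}
  contact.avatar := null (not supplied -> null)
  contact.zip := 40
  read fails at contact.quantity under R3
  => FAILS_AT (contact.quantity, R3)
remaining Shipment differences; none change what is asked:
  field attrs in record Shipment: required changed to optional -> shifts the Shipment verdicts, not this decode

decoded: FAILS_AT (contact.quantity, R3)


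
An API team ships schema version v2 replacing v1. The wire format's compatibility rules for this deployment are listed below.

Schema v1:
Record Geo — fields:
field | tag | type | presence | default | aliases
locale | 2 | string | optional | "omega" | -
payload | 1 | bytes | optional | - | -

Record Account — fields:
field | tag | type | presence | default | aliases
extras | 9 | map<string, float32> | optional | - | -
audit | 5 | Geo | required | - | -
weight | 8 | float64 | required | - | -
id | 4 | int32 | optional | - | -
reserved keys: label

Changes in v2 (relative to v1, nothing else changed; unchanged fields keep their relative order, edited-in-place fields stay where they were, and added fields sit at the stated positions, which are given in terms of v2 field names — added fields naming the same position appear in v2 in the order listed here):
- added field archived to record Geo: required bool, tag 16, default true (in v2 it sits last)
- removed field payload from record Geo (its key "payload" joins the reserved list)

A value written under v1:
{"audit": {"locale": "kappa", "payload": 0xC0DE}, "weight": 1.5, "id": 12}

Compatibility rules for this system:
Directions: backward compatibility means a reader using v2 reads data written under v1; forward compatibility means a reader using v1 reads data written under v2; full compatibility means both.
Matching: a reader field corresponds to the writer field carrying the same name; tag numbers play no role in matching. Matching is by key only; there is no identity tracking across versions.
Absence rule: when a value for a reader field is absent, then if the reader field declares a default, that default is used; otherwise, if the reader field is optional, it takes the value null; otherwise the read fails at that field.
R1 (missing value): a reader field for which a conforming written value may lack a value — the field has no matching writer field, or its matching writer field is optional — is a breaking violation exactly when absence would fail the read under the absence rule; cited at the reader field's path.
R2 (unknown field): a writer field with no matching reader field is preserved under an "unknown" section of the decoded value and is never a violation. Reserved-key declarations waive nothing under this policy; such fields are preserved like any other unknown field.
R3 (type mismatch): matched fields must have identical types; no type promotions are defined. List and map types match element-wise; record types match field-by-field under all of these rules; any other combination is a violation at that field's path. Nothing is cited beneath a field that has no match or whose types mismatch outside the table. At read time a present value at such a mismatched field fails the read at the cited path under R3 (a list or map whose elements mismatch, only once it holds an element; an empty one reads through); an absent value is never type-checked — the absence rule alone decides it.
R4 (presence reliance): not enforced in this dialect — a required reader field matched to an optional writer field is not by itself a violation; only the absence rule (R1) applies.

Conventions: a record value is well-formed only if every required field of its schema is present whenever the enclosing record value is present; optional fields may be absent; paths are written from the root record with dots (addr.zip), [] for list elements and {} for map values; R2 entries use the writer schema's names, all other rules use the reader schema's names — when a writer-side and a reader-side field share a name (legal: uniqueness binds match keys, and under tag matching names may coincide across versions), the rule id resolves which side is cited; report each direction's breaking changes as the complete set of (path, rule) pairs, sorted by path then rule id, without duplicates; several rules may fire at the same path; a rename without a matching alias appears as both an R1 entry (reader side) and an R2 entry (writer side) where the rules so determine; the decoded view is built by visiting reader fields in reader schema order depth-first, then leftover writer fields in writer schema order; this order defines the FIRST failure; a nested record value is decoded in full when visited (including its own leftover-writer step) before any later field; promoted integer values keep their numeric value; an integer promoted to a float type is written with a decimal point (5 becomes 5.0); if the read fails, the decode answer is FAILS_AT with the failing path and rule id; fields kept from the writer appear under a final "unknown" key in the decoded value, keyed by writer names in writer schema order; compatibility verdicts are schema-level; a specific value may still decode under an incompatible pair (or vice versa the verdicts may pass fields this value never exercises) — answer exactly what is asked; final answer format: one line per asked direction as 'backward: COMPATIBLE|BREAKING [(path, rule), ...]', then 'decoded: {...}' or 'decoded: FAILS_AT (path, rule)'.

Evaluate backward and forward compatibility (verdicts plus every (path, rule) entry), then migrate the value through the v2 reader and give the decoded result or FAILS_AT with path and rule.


backward: COMPATIBLE []; forward: COMPATIBLE []; decoded: {"extras": null, "audit": {"locale": "kappa", "archived": true, "unknown": {"payload": 0xC0DE}}, "weight": 1.5, "id": 12}

arrows below run writer -> reader for Account
backward for Account (reader v2, writer v1):
  writer optional, map<string, float32> -> map<string, float32>: reader extras maps from writer extras
  writer required, Geo -> Geo: reader audit maps from writer audit
  writer required, float64 -> float64: reader weight maps from writer weight
  writer optional, int32 -> int32: reader id maps from writer id
  writer optional, string -> string: reader audit.locale maps from writer audit.locale
  audit.archived: no writer-side match
  leftover writer field: audit.payload
  => no violations; backward on Account: COMPATIBLE
forward for Account (reader v1, writer v2):
  writer optional, map<string, float32> -> map<string, float32>: reader extras maps from writer extras
  writer required, Geo -> Geo: reader audit maps from writer audit
  writer required, float64 -> float64: reader weight maps from writer weight
  writer optional, int32 -> int32: reader id maps from writer id
  writer optional, string -> string: reader audit.locale maps from writer audit.locale
  audit.payload: no writer-side match
  leftover writer field: audit.archived
  => no violations; forward on Account: COMPATIBLE
decode walk for Account under reader schema v2:
  extras := null (absent, optional -> null)
  audit.locale := "kappa"
  audit.archived := true (absent -> default)
  writer audit.payload: kept under "unknown"
  weight := 1.5
  id := 12
  => decoded: {"extras": null, "audit": {"locale": "kappa", "archived": true, "unknown": {"payload": 0xC0DE}}, "weight": 1.5, "id": 12}


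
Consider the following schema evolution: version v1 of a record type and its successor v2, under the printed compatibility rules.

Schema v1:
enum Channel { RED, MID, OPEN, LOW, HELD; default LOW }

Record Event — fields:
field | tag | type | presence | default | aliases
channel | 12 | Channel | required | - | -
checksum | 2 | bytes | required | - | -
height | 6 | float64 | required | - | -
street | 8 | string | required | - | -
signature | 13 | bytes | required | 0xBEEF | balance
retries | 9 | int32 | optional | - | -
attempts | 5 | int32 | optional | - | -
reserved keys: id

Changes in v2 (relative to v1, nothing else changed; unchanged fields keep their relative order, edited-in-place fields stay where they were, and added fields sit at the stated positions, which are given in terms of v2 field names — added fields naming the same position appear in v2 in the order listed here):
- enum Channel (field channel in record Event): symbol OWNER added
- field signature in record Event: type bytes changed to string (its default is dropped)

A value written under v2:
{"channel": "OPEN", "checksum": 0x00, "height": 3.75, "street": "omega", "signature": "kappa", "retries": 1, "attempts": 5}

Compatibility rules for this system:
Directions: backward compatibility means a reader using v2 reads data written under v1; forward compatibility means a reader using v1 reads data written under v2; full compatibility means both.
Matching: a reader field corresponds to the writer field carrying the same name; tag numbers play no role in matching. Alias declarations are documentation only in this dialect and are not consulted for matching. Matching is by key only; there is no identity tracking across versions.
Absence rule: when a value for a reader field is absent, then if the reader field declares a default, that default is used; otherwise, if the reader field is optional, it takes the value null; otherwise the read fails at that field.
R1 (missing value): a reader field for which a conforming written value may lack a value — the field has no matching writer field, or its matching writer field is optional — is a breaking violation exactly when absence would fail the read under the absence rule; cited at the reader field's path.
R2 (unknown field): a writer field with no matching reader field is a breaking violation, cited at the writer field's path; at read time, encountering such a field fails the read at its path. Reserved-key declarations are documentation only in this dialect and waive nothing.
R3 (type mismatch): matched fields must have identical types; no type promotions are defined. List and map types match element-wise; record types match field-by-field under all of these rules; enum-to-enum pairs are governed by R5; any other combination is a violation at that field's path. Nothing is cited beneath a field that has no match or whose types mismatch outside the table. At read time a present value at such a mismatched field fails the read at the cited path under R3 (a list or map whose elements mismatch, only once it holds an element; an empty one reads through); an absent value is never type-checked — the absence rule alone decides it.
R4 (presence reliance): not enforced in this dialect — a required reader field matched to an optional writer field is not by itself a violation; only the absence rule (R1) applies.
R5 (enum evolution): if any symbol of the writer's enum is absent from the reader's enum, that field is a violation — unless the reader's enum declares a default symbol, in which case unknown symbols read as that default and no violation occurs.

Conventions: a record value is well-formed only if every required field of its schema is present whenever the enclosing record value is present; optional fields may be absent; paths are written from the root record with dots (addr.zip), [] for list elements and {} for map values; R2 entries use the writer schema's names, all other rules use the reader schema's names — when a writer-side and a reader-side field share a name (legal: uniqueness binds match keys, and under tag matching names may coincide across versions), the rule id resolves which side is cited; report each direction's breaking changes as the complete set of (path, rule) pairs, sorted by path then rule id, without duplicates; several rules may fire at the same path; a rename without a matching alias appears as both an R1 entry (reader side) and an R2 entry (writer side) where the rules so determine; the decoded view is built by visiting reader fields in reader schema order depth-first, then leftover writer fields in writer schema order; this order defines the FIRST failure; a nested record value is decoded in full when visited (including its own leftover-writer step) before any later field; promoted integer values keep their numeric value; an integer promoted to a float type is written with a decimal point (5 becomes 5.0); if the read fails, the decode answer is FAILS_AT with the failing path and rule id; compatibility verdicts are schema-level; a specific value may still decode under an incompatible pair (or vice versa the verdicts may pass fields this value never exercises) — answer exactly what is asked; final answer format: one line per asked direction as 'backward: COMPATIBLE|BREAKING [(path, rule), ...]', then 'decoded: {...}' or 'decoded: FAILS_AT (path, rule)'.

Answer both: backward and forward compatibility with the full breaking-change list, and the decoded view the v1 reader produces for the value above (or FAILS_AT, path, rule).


in Event below, arrows point writer -> reader
backward analysis of Event with v2 as reader and v1 as writer:
  Channel -> Channel, writer required: channel aligns to channel
  bytes -> bytes, writer required: checksum aligns to checksum
  float64 -> float64, writer required: height aligns to height
  string -> string, writer required: street aligns to street
  bytes -> string, writer required: signature aligns to signature
  int32 -> int32, writer optional: retries aligns to retries
  int32 -> int32, writer optional: attempts aligns to attempts
  R3 fires at signature
  => backward: BREAKING (1)
forward analysis of Event with v1 as reader and v2 as writer:
  Channel -> Channel, writer required: channel aligns to channel
  bytes -> bytes, writer required: checksum aligns to checksum
  float64 -> float64, writer required: height aligns to height
  string -> string, writer required: street aligns to street
  string -> bytes, writer required: signature aligns to signature
  int32 -> int32, writer optional: retries aligns to retries
  int32 -> int32, writer optional: attempts aligns to attempts
  R3 fires at signature
  => forward: BREAKING (1)
decode (reader v1):
  channel := "OPEN"
  checksum := 0x00
  height := 3.75
  street := "omega"
  read fails at signature under R3
  => FAILS_AT (signature, R3)

backward: BREAKING [(signature, R3)]; forward: BREAKING [(signature, R3)]; decoded: FAILS_AT (signature, R3)


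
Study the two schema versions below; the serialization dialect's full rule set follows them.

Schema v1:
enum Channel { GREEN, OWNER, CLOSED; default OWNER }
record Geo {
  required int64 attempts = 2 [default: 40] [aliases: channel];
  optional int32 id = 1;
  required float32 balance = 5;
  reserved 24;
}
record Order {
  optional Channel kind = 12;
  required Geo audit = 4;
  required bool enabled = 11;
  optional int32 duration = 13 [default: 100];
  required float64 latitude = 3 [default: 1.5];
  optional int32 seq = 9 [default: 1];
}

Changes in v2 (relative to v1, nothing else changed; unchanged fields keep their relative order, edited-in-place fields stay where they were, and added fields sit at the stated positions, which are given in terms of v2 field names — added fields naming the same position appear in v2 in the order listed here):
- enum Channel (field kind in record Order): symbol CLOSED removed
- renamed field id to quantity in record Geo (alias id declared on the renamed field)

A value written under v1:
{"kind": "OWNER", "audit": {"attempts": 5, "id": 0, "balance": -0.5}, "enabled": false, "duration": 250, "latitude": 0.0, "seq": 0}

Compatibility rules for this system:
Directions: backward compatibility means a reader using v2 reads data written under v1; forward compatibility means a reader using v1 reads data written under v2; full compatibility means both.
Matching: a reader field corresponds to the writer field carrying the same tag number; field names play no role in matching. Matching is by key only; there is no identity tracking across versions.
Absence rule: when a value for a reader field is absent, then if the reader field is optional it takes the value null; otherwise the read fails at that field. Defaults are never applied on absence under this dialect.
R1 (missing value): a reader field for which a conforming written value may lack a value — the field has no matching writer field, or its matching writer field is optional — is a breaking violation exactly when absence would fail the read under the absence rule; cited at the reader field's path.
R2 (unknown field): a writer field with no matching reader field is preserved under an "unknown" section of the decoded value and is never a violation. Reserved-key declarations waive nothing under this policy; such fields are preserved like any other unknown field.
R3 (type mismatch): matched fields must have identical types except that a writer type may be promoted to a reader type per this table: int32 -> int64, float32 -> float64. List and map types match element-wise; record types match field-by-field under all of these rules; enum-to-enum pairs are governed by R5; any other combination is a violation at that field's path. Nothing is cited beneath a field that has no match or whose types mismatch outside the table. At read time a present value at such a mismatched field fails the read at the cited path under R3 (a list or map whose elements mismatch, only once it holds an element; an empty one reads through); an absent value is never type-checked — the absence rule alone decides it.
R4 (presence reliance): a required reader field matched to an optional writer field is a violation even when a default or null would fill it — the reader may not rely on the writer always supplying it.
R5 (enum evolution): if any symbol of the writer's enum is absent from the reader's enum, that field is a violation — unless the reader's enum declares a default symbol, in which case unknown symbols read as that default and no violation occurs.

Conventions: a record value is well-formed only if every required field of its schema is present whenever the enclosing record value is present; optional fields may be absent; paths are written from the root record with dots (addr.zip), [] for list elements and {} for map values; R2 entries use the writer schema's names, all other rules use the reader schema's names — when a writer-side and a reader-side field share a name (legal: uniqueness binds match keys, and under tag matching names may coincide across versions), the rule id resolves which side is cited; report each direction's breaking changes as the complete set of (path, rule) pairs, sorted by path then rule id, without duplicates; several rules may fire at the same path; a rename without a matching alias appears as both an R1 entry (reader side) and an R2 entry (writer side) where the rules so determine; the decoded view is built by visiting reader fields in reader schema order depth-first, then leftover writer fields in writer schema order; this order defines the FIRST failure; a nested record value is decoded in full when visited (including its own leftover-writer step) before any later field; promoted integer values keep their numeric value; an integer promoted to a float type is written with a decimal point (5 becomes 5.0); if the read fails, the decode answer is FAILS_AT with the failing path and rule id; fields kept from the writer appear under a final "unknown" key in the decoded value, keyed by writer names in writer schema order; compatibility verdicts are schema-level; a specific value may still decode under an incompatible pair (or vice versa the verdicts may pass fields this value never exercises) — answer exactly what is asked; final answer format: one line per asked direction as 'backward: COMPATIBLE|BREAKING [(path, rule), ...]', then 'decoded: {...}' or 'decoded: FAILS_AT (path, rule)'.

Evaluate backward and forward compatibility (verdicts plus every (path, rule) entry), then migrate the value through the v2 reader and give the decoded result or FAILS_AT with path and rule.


arrows below run writer -> reader for Order
backward on Order — v2 reading data written by v1:
  Channel -> Channel, writer optional: kind aligns to kind
  Geo -> Geo, writer required: audit aligns to audit
  bool -> bool, writer required: enabled aligns to enabled
  int32 -> int32, writer optional: duration aligns to duration
  float64 -> float64, writer required: latitude aligns to latitude
  int32 -> int32, writer optional: seq aligns to seq
  int64 -> int64, writer required: audit.attempts aligns to audit.attempts
  int32 -> int32, writer optional: audit.quantity aligns to audit.id
  float32 -> float32, writer required: audit.balance aligns to audit.balance
  => backward verdict for Order: COMPATIBLE, no violations
forward on Order — v1 reading data written by v2:
  Channel -> Channel, writer optional: kind aligns to kind
  Geo -> Geo, writer required: audit aligns to audit
  bool -> bool, writer required: enabled aligns to enabled
  int32 -> int32, writer optional: duration aligns to duration
  float64 -> float64, writer required: latitude aligns to latitude
  int32 -> int32, writer optional: seq aligns to seq
  int64 -> int64, writer required: audit.attempts aligns to audit.attempts
  int32 -> int32, writer optional: audit.id aligns to audit.quantity
  float32 -> float32, writer required: audit.balance aligns to audit.balance
  => forward verdict for Order: COMPATIBLE, no violations
decode (reader v2):
  kind := "OWNER"
  audit.attempts := 5
  audit.quantity := 0 (from writer id)
  audit.balance := -0.5
  enabled := false
  duration := 250
  latitude := 0.0
  seq := 0
  => decoded: {"kind": "OWNER", "audit": {"attempts": 5, "quantity": 0, "balance": -0.5}, "enabled": false, "duration": 250, "latitude": 0.0, "seq": 0}

backward: COMPATIBLE []; forward: COMPATIBLE []; decoded: {"kind": "OWNER", "audit": {"attempts": 5, "quantity": 0, "balance": -0.5}, "enabled": false, "duration": 250, "latitude": 0.0, "seq": 0}


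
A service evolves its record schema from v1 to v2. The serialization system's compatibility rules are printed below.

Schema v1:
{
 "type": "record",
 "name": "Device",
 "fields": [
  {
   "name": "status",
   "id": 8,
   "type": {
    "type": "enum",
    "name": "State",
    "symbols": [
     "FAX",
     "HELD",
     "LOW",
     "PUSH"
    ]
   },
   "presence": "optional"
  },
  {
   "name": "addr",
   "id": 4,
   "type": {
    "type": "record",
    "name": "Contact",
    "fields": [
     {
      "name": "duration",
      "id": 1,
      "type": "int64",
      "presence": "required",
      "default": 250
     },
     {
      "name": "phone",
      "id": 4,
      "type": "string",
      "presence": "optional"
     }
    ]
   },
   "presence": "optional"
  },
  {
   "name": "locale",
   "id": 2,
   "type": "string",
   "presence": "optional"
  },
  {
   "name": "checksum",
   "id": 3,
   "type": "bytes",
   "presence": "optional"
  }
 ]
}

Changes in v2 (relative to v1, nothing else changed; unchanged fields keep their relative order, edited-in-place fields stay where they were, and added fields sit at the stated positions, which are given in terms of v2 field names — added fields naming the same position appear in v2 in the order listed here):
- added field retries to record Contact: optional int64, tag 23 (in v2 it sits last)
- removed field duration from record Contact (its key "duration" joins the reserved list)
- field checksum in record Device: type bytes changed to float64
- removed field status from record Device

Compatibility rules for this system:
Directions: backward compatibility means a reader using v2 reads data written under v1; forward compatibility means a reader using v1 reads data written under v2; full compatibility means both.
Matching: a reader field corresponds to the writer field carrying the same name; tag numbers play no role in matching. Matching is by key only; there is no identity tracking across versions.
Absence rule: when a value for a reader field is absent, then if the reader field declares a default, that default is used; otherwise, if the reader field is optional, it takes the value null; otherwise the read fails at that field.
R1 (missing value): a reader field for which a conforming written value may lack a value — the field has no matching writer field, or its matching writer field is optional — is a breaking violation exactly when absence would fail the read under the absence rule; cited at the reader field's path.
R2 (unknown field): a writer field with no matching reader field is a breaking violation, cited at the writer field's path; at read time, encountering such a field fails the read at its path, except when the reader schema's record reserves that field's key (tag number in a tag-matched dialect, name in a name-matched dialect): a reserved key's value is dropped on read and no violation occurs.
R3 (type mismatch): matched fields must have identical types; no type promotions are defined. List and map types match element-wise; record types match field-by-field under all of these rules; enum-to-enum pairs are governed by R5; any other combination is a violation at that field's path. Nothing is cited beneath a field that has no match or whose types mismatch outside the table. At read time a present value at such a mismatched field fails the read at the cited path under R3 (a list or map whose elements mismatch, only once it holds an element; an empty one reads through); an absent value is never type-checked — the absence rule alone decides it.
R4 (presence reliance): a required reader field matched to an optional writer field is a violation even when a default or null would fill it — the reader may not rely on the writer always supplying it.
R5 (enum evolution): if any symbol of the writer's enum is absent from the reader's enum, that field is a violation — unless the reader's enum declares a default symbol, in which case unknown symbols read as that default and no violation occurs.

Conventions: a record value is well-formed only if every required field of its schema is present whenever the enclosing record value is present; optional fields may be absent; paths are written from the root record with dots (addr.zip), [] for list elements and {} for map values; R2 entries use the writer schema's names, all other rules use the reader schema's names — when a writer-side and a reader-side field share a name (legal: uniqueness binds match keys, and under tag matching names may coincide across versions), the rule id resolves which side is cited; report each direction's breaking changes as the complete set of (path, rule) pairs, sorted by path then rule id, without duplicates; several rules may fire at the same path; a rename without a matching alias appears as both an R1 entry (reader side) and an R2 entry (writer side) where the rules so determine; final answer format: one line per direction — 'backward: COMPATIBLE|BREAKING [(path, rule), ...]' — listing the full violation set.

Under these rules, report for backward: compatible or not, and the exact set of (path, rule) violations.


backward: BREAKING [(checksum, R3), (status, R2)]

in Device below, arrows point writer -> reader
checking backward for Device: reader v2 against writer v1:
  addr: Contact -> Contact, writer optional; from addr
  locale: string -> string, writer optional; from locale
  checksum: bytes -> float64, writer optional; from checksum
  writer status: unknown to reader
  addr.phone: string -> string, writer optional; from addr.phone
  addr.retries has no writer counterpart
  writer addr.duration: unknown to reader
  rule R3 violated at checksum
  rule R2 violated at status
  backward on Device therefore BREAKING (2)
checking off the Device differences that do not matter here:
  added field retries to record Contact: optional int64, tag 23 (in v2 it sits last) -> matters only for Device's forward compatibility — outside the asked direction
  removed field duration from record Contact (its key "duration" joins the reserved list) -> triggers nothing under Device's printed rules — same verdict
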